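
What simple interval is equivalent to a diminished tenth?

Each octave removed subtracts seven from the number: 10 − 7 = 3.
Quality carries through unchanged, so the simple form is a diminished third.

d3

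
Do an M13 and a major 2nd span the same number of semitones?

No

21 semitones (major thirteenth) vs 2 semitones (major second): not equal.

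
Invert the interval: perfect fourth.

Interval numbers invert to sum to nine: 4 + 5 = 9, so a fourth inverts to a fifth.
The quality also flips — perfect stays perfect — giving a perfect fifth.

perfect fifth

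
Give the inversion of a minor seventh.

Interval numbers invert to sum to nine: 7 + 2 = 9, so a seventh inverts to a second.
Quality inverts too: minor becomes major. That makes the inversion a major second.

major 2nd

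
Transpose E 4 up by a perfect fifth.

The fifth takes the letter from E up to B.
A perfect fifth is 7 semitones; 7 semitones up from E4 gives B4.

B 4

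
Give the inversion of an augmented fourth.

d5

Inverted interval numbers add to nine, so a fourth pairs with a fifth (4 + 5 = 9).
And augmented becomes diminished under inversion, so we get a diminished fifth.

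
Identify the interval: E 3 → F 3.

minor 2nd

E to F spans two letter names (E-F) — that makes it a second of some quality.
E3 to F3 is 1 semitone, a half step short of the major second (2), so this is minor.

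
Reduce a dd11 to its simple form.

Take out an octave (7 from the number): 11 − 7 = 4.
That makes a doubly diminished eleventh a compound doubly diminished fourth — an octave plus a doubly diminished fourth.

doubly diminished 4th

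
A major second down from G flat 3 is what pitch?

F flat 3

Counting two letter names down from G lands on F.
A major second spans 2 semitones, so from Gb3 the target pitch is Fb3.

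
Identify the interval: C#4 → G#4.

C to G spans five letter names (C-D-E-F-G) — that makes it a fifth of some quality.
The perfect fifth spans 7 semitones, and C#4 to G#4 is exactly 7 semitones — so this is a perfect fifth.

perfect fifth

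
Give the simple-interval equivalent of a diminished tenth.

diminished 3rd

Subtracting seven from the interval number removes an octave: 10 − 7 = 3.
So a diminished tenth is an octave plus a diminished third. The quality is unchanged.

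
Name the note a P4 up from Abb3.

Four letter names up from A: D.
Moving 5 semitones up from Abb3 (the size of a perfect fourth) reaches Dbb4.

Dbb4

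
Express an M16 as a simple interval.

M2

Subtracting seven from the interval number removes an octave: 16 − 14 = 2.
So a major sixteenth is 2 octaves plus a major second. The quality is unchanged.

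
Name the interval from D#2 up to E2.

D to E spans two letter names (D-E): a second.
D#2 to E2 is 1 semitone, a half step short of the major second (2), so this is minor.

minor 2nd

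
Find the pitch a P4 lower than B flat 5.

Counting four letter names down from B lands on F.
A perfect fourth spans 5 semitones, so from Bb5 the target pitch is F5.

F 5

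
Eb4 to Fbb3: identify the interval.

augmented 7th

Descending from Eb4 to Fbb3 is the same interval as ascending Fbb3 to Eb4.
F to E spans seven letter names (F-G-A-B-C-D-E) — that makes it a seventh of some quality.
A major seventh would be 11 semitones; Fbb3 to Eb4 is 12, one semitone wider, so the interval is augmented.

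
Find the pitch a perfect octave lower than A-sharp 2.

The letter stays A (same as the start), shifted an octave down.
Moving 12 semitones down from A#2 (the size of a perfect octave) reaches A#1.

A-sharp 1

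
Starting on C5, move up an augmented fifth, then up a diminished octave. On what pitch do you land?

An augmented fifth up from C5 is G#5.
G#5 up a diminished octave → G6 (11 semitones).

G6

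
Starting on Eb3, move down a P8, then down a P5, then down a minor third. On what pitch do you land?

F1

Eb3 down a perfect octave → Eb2 (12 semitones).
A perfect fifth down from Eb2 is Ab1.
A minor third down from Ab1 is F1.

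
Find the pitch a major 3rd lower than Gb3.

Counting three letter names down from G lands on E.
Moving 4 semitones down from Gb3 (the size of a major third) reaches Ebb3.

Ebb3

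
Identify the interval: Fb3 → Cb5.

F to C spans five letter names (F-G-A-B-C), plus an octave, so the interval is some kind of twelfth.
Counting semitones, Fb3→Cb5 is 19, which is the perfect twelfth.
(Equivalently, a compound perfect fifth: a perfect fifth plus an octave.)

perfect 12th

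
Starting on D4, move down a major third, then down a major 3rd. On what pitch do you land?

Down a major third from D4: Bb3 (4 semitones down).
Bb3 down a major third → Gb3 (4 semitones).

Gb3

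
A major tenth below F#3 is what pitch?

Counting three letter names plus an octave down from F lands on D.
Moving 16 semitones down from F#3 (the size of a major tenth) reaches D2.

D2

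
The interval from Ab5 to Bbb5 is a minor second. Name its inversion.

major 7th

The rule of nine gives the new number: 9 − 2 = 7, so a second becomes a seventh.
Quality inverts too: minor becomes major. That makes the inversion a major seventh.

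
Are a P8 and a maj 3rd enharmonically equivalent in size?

12 semitones (perfect octave) vs 4 semitones (major third): not equal.

No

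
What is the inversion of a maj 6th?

Inverted interval numbers add to nine, so a sixth pairs with a third (6 + 3 = 9).
The quality also flips — major becomes minor — giving a minor third.

minor 3rd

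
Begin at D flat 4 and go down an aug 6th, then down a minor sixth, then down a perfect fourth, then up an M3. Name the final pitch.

G flat 2

Db4 down an augmented sixth → Fbb3 (10 semitones).
Down a minor sixth from Fbb3: Abb2 (8 semitones down).
A perfect fourth down from Abb2 is Ebb2.
Up a major third from Ebb2: Gb2 (4 semitones up).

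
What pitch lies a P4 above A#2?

D#3

Four letter names up from A: D.
Moving 5 semitones up from A#2 (the size of a perfect fourth) reaches D#3.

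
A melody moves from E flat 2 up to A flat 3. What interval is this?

perfect eleventh

E to A spans four letter names (E-F-G-A), plus an octave, so the interval is some kind of eleventh.
The perfect eleventh spans 17 semitones, and Eb2 to Ab3 is exactly 17 semitones — so this is a perfect eleventh.
(Equivalently, a compound perfect fourth: a perfect fourth plus an octave.)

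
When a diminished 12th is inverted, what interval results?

First reduce the compound diminished twelfth to its simple form, a diminished fifth.
The rule of nine gives the new number: 9 − 5 = 4, so a fifth becomes a fourth.
The quality also flips — diminished becomes augmented — giving an augmented fourth.

augmented fourth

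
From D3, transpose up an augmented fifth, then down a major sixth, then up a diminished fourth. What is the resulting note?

F3

Up an augmented fifth from D3: A#3 (8 semitones up).
A major sixth down from A#3 is C#3.
C#3 up a diminished fourth → F3 (4 semitones).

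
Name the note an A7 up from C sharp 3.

B double-sharp 3

Counting seven letter names up from C lands on B.
An augmented seventh spans 12 semitones, so from C#3 the target pitch is B##3.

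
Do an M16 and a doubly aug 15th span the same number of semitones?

Yes

Both span 26 semitones: a major sixteenth and a doubly augmented fifteenth are the same chromatic distance.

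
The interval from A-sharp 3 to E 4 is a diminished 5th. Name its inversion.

augmented 4th

The rule of nine gives the new number: 9 − 5 = 4, so a fifth becomes a fourth.
And diminished becomes augmented under inversion, so we get an augmented fourth.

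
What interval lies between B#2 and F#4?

diminished 12th

B to F spans five letter names (B-C-D-E-F), plus an octave — that makes it a twelfth of some quality.
B#2 to F#4 spans 18 semitones — one semitone narrower than the perfect twelfth (19) — giving a diminished twelfth.
(Equivalently, a compound diminished fifth: a diminished fifth plus an octave.)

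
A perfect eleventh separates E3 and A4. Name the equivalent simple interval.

perfect fourth

Each octave removed subtracts seven from the number: 11 − 7 = 4.
So a perfect eleventh is an octave plus a perfect fourth. The quality is unchanged.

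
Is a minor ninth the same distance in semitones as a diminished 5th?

No

A minor ninth spans 13 semitones; a diminished fifth spans 6 semitones. They differ by 7.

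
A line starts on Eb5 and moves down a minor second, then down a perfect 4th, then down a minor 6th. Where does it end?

C#4

A minor second down from Eb5 is D5.
A perfect fourth down from D5 is A4.
A minor sixth down from A4 is C#4.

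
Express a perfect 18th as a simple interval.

perfect 4th

Each octave removed subtracts seven from the number: 18 − 14 = 4.
That makes a perfect eighteenth a compound perfect fourth — 2 octaves plus a perfect fourth.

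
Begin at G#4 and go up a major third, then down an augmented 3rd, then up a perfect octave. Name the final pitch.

G5

A major third up from G#4 is B#4.
An augmented third down from B#4 is G4.
Up a perfect octave from G4: G5 (12 semitones up).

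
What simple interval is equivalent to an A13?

Take out an octave (7 from the number): 13 − 7 = 6.
That makes an augmented thirteenth a compound augmented sixth — an octave plus an augmented sixth.

augmented 6th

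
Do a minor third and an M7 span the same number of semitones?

No

A minor third spans 3 semitones; a major seventh spans 11 semitones. They differ by 8.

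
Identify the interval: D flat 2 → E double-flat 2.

minor second

D to E spans two letter names (D-E), so the interval is some kind of second.
Db2 to Ebb2 is 1 semitone, a half step short of the major second (2), so this is minor.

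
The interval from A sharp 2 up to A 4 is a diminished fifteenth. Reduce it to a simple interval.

d8

Subtracting seven from the interval number removes an octave: 15 − 7 = 8.
So a diminished fifteenth is an octave plus a diminished octave. The quality is unchanged.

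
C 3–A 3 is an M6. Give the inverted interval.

m3

Inverted interval numbers add to nine, so a sixth pairs with a third (6 + 3 = 9).
And major becomes minor under inversion, so we get a minor third.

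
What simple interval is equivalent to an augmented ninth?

augmented second

Each octave removed subtracts seven from the number: 9 − 7 = 2.
So an augmented ninth is an octave plus an augmented second. The quality is unchanged.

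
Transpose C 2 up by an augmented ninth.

D-sharp 3

Counting two letter names plus an octave up from C lands on D.
An augmented ninth spans 15 semitones, so from C2 the target pitch is D#3.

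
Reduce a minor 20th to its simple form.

minor 6th

Each octave removed subtracts seven from the number: 20 − 14 = 6.
So a minor twentieth is 2 octaves plus a minor sixth. The quality is unchanged.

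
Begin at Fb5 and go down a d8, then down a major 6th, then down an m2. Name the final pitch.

G3

A diminished octave down from Fb5 is F4.
A major sixth down from F4 is Ab3.
A minor second down from Ab3 is G3.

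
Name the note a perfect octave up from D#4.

An octave keeps the letter name D, an octave up from D.
A perfect octave is 12 semitones; 12 semitones up from D#4 gives D#5.

D#5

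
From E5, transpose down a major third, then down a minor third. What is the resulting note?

A major third down from E5 is C5.
A minor third down from C5 is A4.

A4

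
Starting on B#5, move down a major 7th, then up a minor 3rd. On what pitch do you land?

E5

B#5 down a major seventh → C#5 (11 semitones).
A minor third up from C#5 is E5.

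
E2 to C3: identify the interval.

minor sixth

E to C spans six letter names (E-F-G-A-B-C): a sixth.
A major sixth would be 9 semitones, but E2 to C3 is 8 — one semitone narrower, making it a minor sixth.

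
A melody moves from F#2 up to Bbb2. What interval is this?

doubly diminished 4th

F to B spans four letter names (F-G-A-B) — that makes it a fourth of some quality.
The perfect fourth is 5 semitones; here we have 3, two semitones narrower: doubly diminished.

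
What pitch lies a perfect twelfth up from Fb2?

Counting five letter names plus an octave up from F lands on C.
A perfect twelfth spans 19 semitones, so from Fb2 the target pitch is Cb4.

Cb4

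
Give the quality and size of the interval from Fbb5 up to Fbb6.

P8

F to F is the same letter name, plus an octave — that makes it an octave of some quality.
The perfect octave spans 12 semitones, and Fbb5 to Fbb6 is exactly 12 semitones — so this is a perfect octave.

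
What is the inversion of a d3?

The rule of nine gives the new number: 9 − 3 = 6, so a third becomes a sixth.
Quality inverts too: diminished becomes augmented. That makes the inversion an augmented sixth.

augmented 6th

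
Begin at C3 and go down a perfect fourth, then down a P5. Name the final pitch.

C2

C3 down a perfect fourth → G2 (5 semitones).
G2 down a perfect fifth → C2 (7 semitones).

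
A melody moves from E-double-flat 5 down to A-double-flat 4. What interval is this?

Descending from Ebb5 to Abb4 is the same interval as ascending Abb4 to Ebb5.
A to E spans five letter names (A-B-C-D-E), so the interval is some kind of fifth.
Counting semitones, Abb4→Ebb5 is 7, which is the perfect fifth.

perfect fifth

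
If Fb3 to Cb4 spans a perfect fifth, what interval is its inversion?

perfect 4th

Inverted interval numbers add to nine, so a fifth pairs with a fourth (5 + 4 = 9).
Quality inverts too: perfect stays perfect. That makes the inversion a perfect fourth.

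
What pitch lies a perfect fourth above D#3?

G#3

Four letter names up from D: G.
Moving 5 semitones up from D#3 (the size of a perfect fourth) reaches G#3.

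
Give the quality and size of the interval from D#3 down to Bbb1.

Descending from D#3 to Bbb1 is the same interval as ascending Bbb1 to D#3.
B to D spans three letter names (B-C-D), plus an octave — that makes it a tenth of some quality.
Bbb1 to D#3 spans 18 semitones — two semitones wider than the major tenth (16) — giving a doubly augmented tenth.
(Equivalently, a compound doubly augmented third: a doubly augmented third plus an octave.)

doubly augmented 10th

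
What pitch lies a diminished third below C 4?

A sharp 3

Three letter names down from C: A.
A diminished third spans 2 semitones, so from C4 the target pitch is A#3.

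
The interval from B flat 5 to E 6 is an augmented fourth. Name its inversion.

Interval numbers invert to sum to nine: 4 + 5 = 9, so a fourth inverts to a fifth.
Quality inverts too: augmented becomes diminished. That makes the inversion a diminished fifth.

diminished fifth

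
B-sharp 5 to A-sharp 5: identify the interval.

major 2nd

Descending from B#5 to A#5 is the same interval as ascending A#5 to B#5.
A to B spans two letter names (A-B): a second.
The major second spans 2 semitones, and A#5 to B#5 is exactly 2 semitones — so this is a major second.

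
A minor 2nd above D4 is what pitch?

Eb4

The second takes the letter from D up to E.
A minor second is 1 semitone; 1 semitone up from D4 gives Eb4.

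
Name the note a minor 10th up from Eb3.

Three letters up from E (plus an octave) reaches G.
A minor tenth is 15 semitones; 15 semitones up from Eb3 gives Gb4.

Gb4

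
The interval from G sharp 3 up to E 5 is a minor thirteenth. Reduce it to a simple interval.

m6

Take out an octave (7 from the number): 13 − 7 = 6.
That makes a minor thirteenth a compound minor sixth — an octave plus a minor sixth.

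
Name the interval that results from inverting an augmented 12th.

First reduce the compound augmented twelfth to its simple form, an augmented fifth.
Inverted interval numbers add to nine, so a fifth pairs with a fourth (5 + 4 = 9).
And augmented becomes diminished under inversion, so we get a diminished fourth.

diminished 4th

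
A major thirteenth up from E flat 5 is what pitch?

Counting six letter names plus an octave up from E lands on C.
A major thirteenth is 21 semitones; 21 semitones up from Eb5 gives C7.

C 7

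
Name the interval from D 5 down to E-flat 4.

Descending from D5 to Eb4 is the same interval as ascending Eb4 to D5.
E to D spans seven letter names (E-F-G-A-B-C-D), so the interval is some kind of seventh.
Eb4 to D5 is 11 semitones, matching the major seventh exactly, so the quality is major.

major seventh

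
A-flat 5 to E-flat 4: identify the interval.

perfect 11th

Descending from Ab5 to Eb4 is the same interval as ascending Eb4 to Ab5.
E to A spans four letter names (E-F-G-A), plus an octave — that makes it an eleventh of some quality.
Counting semitones, Eb4→Ab5 is 17, which is the perfect eleventh.
(Equivalently, a compound perfect fourth: a perfect fourth plus an octave.)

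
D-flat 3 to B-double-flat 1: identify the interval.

Descending from Db3 to Bbb1 is the same interval as ascending Bbb1 to Db3.
B to D spans three letter names (B-C-D), plus an octave: a tenth.
Counting semitones, Bbb1→Db3 is 16, which is the major tenth.
(Equivalently, a compound major third: a major third plus an octave.)

M10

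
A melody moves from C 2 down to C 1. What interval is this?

Descending from C2 to C1 is the same interval as ascending C1 to C2.
C to C is the same letter name, plus an octave — that makes it an octave of some quality.
C1 to C2 is 12 semitones, matching the perfect octave exactly, so the quality is perfect.

perfect octave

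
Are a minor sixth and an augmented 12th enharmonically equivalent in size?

A minor sixth spans 8 semitones; an augmented twelfth spans 20 semitones. They differ by 12.

No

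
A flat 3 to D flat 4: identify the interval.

perfect fourth

A to D spans four letter names (A-B-C-D), so the interval is some kind of fourth.
The perfect fourth spans 5 semitones, and Ab3 to Db4 is exactly 5 semitones — so this is a perfect fourth.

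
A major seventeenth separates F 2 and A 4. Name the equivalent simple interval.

M3

Each octave removed subtracts seven from the number: 17 − 14 = 3.
Quality carries through unchanged, so the simple form is a major third.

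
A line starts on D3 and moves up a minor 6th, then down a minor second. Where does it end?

A minor sixth up from D3 is Bb3.
Down a minor second from Bb3: A3 (1 semitone down).

A3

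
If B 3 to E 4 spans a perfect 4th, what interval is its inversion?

The rule of nine gives the new number: 9 − 4 = 5, so a fourth becomes a fifth.
And perfect stays perfect under inversion, so we get a perfect fifth.

P5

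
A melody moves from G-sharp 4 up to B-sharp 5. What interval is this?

major tenth

G to B spans three letter names (G-A-B), plus an octave, so the interval is some kind of tenth.
G#4 to B#5 is 16 semitones, matching the major tenth exactly, so the quality is major.
(Equivalently, a compound major third: a major third plus an octave.)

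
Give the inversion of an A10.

d6

First reduce the compound augmented tenth to its simple form, an augmented third.
The rule of nine gives the new number: 9 − 3 = 6, so a third becomes a sixth.
The quality also flips — augmented becomes diminished — giving a diminished sixth.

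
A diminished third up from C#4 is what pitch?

Counting three letter names up from C lands on E.
A diminished third is 2 semitones; 2 semitones up from C#4 gives Eb4.

Eb4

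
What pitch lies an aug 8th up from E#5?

E##6

The letter stays E (same as the start), shifted an octave up.
An augmented octave is 13 semitones; 13 semitones up from E#5 gives E##6.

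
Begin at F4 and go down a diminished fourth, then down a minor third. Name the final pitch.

A#3

A diminished fourth down from F4 is C#4.
A minor third down from C#4 is A#3.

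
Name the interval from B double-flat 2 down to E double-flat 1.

perfect twelfth

Descending from Bbb2 to Ebb1 is the same interval as ascending Ebb1 to Bbb2.
E to B spans five letter names (E-F-G-A-B), plus an octave, so the interval is some kind of twelfth.
The perfect twelfth spans 19 semitones, and Ebb1 to Bbb2 is exactly 19 semitones — so this is a perfect twelfth.
(Equivalently, a compound perfect fifth: a perfect fifth plus an octave.)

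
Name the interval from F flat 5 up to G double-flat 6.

minor ninth

F to G spans two letter names (F-G), plus an octave: a ninth.
Fb5 to Gbb6 is 13 semitones, a half step short of the major ninth (14), so this is minor.
(Equivalently, a compound minor second: a minor second plus an octave.)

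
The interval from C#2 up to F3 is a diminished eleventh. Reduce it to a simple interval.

Subtracting seven from the interval number removes an octave: 11 − 7 = 4.
Quality carries through unchanged, so the simple form is a diminished fourth.

diminished fourth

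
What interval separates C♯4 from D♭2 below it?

Descending from C#4 to Db2 is the same interval as ascending Db2 to C#4.
D to C spans seven letter names (D-E-F-G-A-B-C), plus an octave, so the interval is some kind of fourteenth.
A major fourteenth would be 23 semitones; Db2 to C#4 is 24, one semitone wider, so the interval is augmented.
(Equivalently, a compound augmented seventh: an augmented seventh plus an octave.)

A14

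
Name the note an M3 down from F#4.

Counting three letter names down from F lands on D.
Moving 4 semitones down from F#4 (the size of a major third) reaches D4.

D4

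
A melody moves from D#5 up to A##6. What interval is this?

augmented 12th

D to A spans five letter names (D-E-F-G-A), plus an octave, so the interval is some kind of twelfth.
D#5 to A##6 spans 20 semitones — one semitone wider than the perfect twelfth (19) — giving an augmented twelfth.
(Equivalently, a compound augmented fifth: an augmented fifth plus an octave.)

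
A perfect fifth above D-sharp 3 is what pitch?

The fifth takes the letter from D up to A.
A perfect fifth is 7 semitones; 7 semitones up from D#3 gives A#3.

A-sharp 3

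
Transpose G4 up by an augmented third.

B#4

Counting three letter names up from G lands on B.
An augmented third is 5 semitones; 5 semitones up from G4 gives B#4.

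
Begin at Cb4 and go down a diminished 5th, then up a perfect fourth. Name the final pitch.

Cb4 down a diminished fifth → F3 (6 semitones).
F3 up a perfect fourth → Bb3 (5 semitones).

Bb3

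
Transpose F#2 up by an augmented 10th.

A##3

Counting three letter names plus an octave up from F lands on A.
Moving 17 semitones up from F#2 (the size of an augmented tenth) reaches A##3.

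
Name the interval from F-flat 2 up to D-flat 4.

F to D spans six letter names (F-G-A-B-C-D), plus an octave — that makes it a thirteenth of some quality.
The major thirteenth spans 21 semitones, and Fb2 to Db4 is exactly 21 semitones — so this is a major thirteenth.
(Equivalently, a compound major sixth: a major sixth plus an octave.)

major thirteenth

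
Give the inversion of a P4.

P5

Inverted interval numbers add to nine, so a fourth pairs with a fifth (4 + 5 = 9).
Quality inverts too: perfect stays perfect. That makes the inversion a perfect fifth.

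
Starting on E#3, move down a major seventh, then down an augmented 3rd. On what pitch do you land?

Down a major seventh from E#3: F#2 (11 semitones down).
Down an augmented third from F#2: Db2 (5 semitones down).

Db2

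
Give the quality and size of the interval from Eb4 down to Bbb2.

Descending from Eb4 to Bbb2 is the same interval as ascending Bbb2 to Eb4.
B to E spans four letter names (B-C-D-E), plus an octave — that makes it an eleventh of some quality.
A perfect eleventh would be 17 semitones; Bbb2 to Eb4 is 18, one semitone wider, so the interval is augmented.
(Equivalently, a compound augmented fourth: an augmented fourth plus an octave.)

augmented eleventh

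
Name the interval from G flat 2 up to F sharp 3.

G to F spans seven letter names (G-A-B-C-D-E-F), so the interval is some kind of seventh.
Gb2 to F#3 spans 12 semitones — one semitone wider than the major seventh (11) — giving an augmented seventh.

augmented seventh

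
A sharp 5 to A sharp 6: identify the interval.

A to A is the same letter name, plus an octave: an octave.
Counting semitones, A#5→A#6 is 12, which is the perfect octave.

perfect octave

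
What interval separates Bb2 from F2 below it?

Descending from Bb2 to F2 is the same interval as ascending F2 to Bb2.
F to B spans four letter names (F-G-A-B) — that makes it a fourth of some quality.
The perfect fourth spans 5 semitones, and F2 to Bb2 is exactly 5 semitones — so this is a perfect fourth.

P4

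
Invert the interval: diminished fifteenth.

First reduce the compound diminished fifteenth to its simple form, a diminished octave.
The rule of nine gives the new number: 9 − 8 = 1, so an octave becomes a unison.
The quality also flips — diminished becomes augmented — giving an augmented unison.

augmented unison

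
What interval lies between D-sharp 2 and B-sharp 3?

D to B spans six letter names (D-E-F-G-A-B), plus an octave, so the interval is some kind of thirteenth.
The major thirteenth spans 21 semitones, and D#2 to B#3 is exactly 21 semitones — so this is a major thirteenth.
(Equivalently, a compound major sixth: a major sixth plus an octave.)

major 13th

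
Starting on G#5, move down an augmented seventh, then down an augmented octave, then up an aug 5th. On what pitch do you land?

G#5 down an augmented seventh → Ab4 (12 semitones).
Down an augmented octave from Ab4: Abb3 (13 semitones down).
Abb3 up an augmented fifth → Eb4 (8 semitones).

Eb4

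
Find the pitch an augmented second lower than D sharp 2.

C 2

Two letter names down from D: C.
An augmented second spans 3 semitones, so from D#2 the target pitch is C2.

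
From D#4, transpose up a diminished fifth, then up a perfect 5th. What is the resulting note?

A diminished fifth up from D#4 is A4.
A4 up a perfect fifth → E5 (7 semitones).

E5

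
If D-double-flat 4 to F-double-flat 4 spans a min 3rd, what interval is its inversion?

M6

The rule of nine gives the new number: 9 − 3 = 6, so a third becomes a sixth.
And minor becomes major under inversion, so we get a major sixth.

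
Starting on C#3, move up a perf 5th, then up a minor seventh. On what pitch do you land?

A perfect fifth up from C#3 is G#3.
Up a minor seventh from G#3: F#4 (10 semitones up).

F#4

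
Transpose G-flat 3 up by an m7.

Seven letter names up from G: F.
A minor seventh spans 10 semitones, so from Gb3 the target pitch is Fb4.

F-flat 4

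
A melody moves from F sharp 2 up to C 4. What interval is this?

F to C spans five letter names (F-G-A-B-C), plus an octave — that makes it a twelfth of some quality.
The perfect twelfth is 19 semitones; here we have 18, one semitone narrower: diminished.
(Equivalently, a compound diminished fifth: a diminished fifth plus an octave.)

diminished 12th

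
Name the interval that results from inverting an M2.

Inverted interval numbers add to nine, so a second pairs with a seventh (2 + 7 = 9).
Quality inverts too: major becomes minor. That makes the inversion a minor seventh.

minor 7th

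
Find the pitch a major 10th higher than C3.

Counting three letter names plus an octave up from C lands on E.
A major tenth is 16 semitones; 16 semitones up from C3 gives E4.

E4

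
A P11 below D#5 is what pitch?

Counting four letter names plus an octave down from D lands on A.
A perfect eleventh is 17 semitones; 17 semitones down from D#5 gives A#3.

A#3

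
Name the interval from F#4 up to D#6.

major thirteenth

F to D spans six letter names (F-G-A-B-C-D), plus an octave: a thirteenth.
The major thirteenth spans 21 semitones, and F#4 to D#6 is exactly 21 semitones — so this is a major thirteenth.
(Equivalently, a compound major sixth: a major sixth plus an octave.)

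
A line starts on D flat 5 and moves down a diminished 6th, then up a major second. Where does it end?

A diminished sixth down from Db5 is F#4.
Up a major second from F#4: G#4 (2 semitones up).

G sharp 4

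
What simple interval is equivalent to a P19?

Each octave removed subtracts seven from the number: 19 − 14 = 5.
So a perfect nineteenth is 2 octaves plus a perfect fifth. The quality is unchanged.

perfect fifth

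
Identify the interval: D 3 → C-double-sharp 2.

diminished ninth

Descending from D3 to C##2 is the same interval as ascending C##2 to D3.
C to D spans two letter names (C-D), plus an octave — that makes it a ninth of some quality.
A major ninth would be 14 semitones; C##2 to D3 is 12, two semitones narrower, so the interval is diminished.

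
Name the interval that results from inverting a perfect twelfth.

First reduce the compound perfect twelfth to its simple form, a perfect fifth.
Interval numbers invert to sum to nine: 5 + 4 = 9, so a fifth inverts to a fourth.
Quality inverts too: perfect stays perfect. That makes the inversion a perfect fourth.

P4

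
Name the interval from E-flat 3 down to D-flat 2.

major ninth

Descending from Eb3 to Db2 is the same interval as ascending Db2 to Eb3.
D to E spans two letter names (D-E), plus an octave: a ninth.
The major ninth spans 14 semitones, and Db2 to Eb3 is exactly 14 semitones — so this is a major ninth.
(Equivalently, a compound major second: a major second plus an octave.)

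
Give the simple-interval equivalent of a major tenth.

Each octave removed subtracts seven from the number: 10 − 7 = 3.
That makes a major tenth a compound major third — an octave plus a major third.

major 3rd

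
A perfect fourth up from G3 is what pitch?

The fourth takes the letter from G up to C.
Moving 5 semitones up from G3 (the size of a perfect fourth) reaches C4.

C4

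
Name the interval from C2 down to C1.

perfect 8th

Descending from C2 to C1 is the same interval as ascending C1 to C2.
C to C is the same letter name, plus an octave, so the interval is some kind of octave.
Counting semitones, C1→C2 is 12, which is the perfect octave.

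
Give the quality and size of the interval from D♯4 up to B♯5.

D to B spans six letter names (D-E-F-G-A-B), plus an octave: a thirteenth.
Counting semitones, D#4→B#5 is 21, which is the major thirteenth.
(Equivalently, a compound major sixth: a major sixth plus an octave.)

major thirteenth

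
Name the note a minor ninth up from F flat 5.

Two letters up from F (plus an octave) reaches G.
A minor ninth is 13 semitones; 13 semitones up from Fb5 gives Gbb6.

G double-flat 6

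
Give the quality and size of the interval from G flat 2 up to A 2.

augmented second

G to A spans two letter names (G-A), so the interval is some kind of second.
Gb2 to A2 spans 3 semitones — one semitone wider than the major second (2) — giving an augmented second.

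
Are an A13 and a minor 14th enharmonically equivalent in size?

Yes

An augmented thirteenth = 22 semitones = a minor fourteenth; enharmonically equal.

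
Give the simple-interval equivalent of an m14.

minor seventh

Each octave removed subtracts seven from the number: 14 − 7 = 7.
So a minor fourteenth is an octave plus a minor seventh. The quality is unchanged.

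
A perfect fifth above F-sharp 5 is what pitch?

Five letter names up from F: C.
Moving 7 semitones up from F#5 (the size of a perfect fifth) reaches C#6.

C-sharp 6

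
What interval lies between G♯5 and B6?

G to B spans three letter names (G-A-B), plus an octave: a tenth.
A major tenth would be 16 semitones, but G#5 to B6 is 15 — one semitone narrower, making it a minor tenth.
(Equivalently, a compound minor third: a minor third plus an octave.)

minor 10th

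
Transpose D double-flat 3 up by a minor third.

F double-flat 3

The third takes the letter from D up to F.
A minor third spans 3 semitones, so from Dbb3 the target pitch is Fbb3.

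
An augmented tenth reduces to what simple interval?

Subtracting seven from the interval number removes an octave: 10 − 7 = 3.
Quality carries through unchanged, so the simple form is an augmented third.

augmented third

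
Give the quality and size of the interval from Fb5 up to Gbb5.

minor second

F to G spans two letter names (F-G): a second.
A major second would be 2 semitones, but Fb5 to Gbb5 is 1 — one semitone narrower, making it a minor second.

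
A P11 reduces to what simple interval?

perfect fourth

Take out an octave (7 from the number): 11 − 7 = 4.
So a perfect eleventh is an octave plus a perfect fourth. The quality is unchanged.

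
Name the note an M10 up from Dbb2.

Fb3

The tenth's letter: D up three letter names plus an octave → F.
A major tenth spans 16 semitones, so from Dbb2 the target pitch is Fb3.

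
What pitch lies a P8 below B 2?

B 1

The letter stays B (same as the start), shifted an octave down.
Moving 12 semitones down from B2 (the size of a perfect octave) reaches B1.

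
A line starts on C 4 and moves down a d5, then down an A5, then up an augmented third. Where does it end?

A diminished fifth down from C4 is F#3.
An augmented fifth down from F#3 is Bb2.
Bb2 up an augmented third → D#3 (5 semitones).

D sharp 3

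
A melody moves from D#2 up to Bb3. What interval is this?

D to B spans six letter names (D-E-F-G-A-B), plus an octave — that makes it a thirteenth of some quality.
D#2 to Bb3 spans 19 semitones — two semitones narrower than the major thirteenth (21) — giving a diminished thirteenth.
(Equivalently, a compound diminished sixth: a diminished sixth plus an octave.)

diminished 13th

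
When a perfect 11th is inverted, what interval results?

perfect fifth

First reduce the compound perfect eleventh to its simple form, a perfect fourth.
The rule of nine gives the new number: 9 − 4 = 5, so a fourth becomes a fifth.
And perfect stays perfect under inversion, so we get a perfect fifth.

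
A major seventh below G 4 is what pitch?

Seven letter names down from G: A.
A major seventh spans 11 semitones, so from G4 the target pitch is Ab3.

A flat 3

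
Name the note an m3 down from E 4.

C-sharp 4

Three letter names down from E: C.
A minor third is 3 semitones; 3 semitones down from E4 gives C#4.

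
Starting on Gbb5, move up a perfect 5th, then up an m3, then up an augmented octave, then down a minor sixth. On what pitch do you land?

Ab6

A perfect fifth up from Gbb5 is Dbb6.
Up a minor third from Dbb6: Fbb6 (3 semitones up).
Fbb6 up an augmented octave → Fb7 (13 semitones).
Fb7 down a minor sixth → Ab6 (8 semitones).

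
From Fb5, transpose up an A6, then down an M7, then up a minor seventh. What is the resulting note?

Db6

Up an augmented sixth from Fb5: D6 (10 semitones up).
Down a major seventh from D6: Eb5 (11 semitones down).
Eb5 up a minor seventh → Db6 (10 semitones).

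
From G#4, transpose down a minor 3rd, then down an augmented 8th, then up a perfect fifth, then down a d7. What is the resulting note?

G#4 down a minor third → E#4 (3 semitones).
E#4 down an augmented octave → E3 (13 semitones).
E3 up a perfect fifth → B3 (7 semitones).
Down a diminished seventh from B3: C##3 (9 semitones down).

C##3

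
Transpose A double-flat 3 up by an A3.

C 4

Counting three letter names up from A lands on C.
An augmented third spans 5 semitones, so from Abb3 the target pitch is C4.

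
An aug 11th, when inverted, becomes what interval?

First reduce the compound augmented eleventh to its simple form, an augmented fourth.
Inverted interval numbers add to nine, so a fourth pairs with a fifth (4 + 5 = 9).
And augmented becomes diminished under inversion, so we get a diminished fifth.

diminished 5th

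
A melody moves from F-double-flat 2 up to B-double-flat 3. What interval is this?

augmented 11th

F to B spans four letter names (F-G-A-B), plus an octave, so the interval is some kind of eleventh.
A perfect eleventh would be 17 semitones; Fbb2 to Bbb3 is 18, one semitone wider, so the interval is augmented.
(Equivalently, a compound augmented fourth: an augmented fourth plus an octave.)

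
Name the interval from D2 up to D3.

D to D is the same letter name, plus an octave, so the interval is some kind of octave.
D2 to D3 is 12 semitones, matching the perfect octave exactly, so the quality is perfect.

perfect octave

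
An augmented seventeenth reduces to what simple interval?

Subtracting seven from the interval number removes an octave: 17 − 14 = 3.
So an augmented seventeenth is 2 octaves plus an augmented third. The quality is unchanged.

augmented 3rd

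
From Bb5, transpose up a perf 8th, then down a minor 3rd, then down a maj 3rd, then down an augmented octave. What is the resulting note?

Ebb5

A perfect octave up from Bb5 is Bb6.
A minor third down from Bb6 is G6.
G6 down a major third → Eb6 (4 semitones).
Down an augmented octave from Eb6: Ebb5 (13 semitones down).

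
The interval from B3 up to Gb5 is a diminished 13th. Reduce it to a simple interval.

d6

Subtracting seven from the interval number removes an octave: 13 − 7 = 6.
So a diminished thirteenth is an octave plus a diminished sixth. The quality is unchanged.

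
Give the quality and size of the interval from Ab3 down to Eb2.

Descending from Ab3 to Eb2 is the same interval as ascending Eb2 to Ab3.
E to A spans four letter names (E-F-G-A), plus an octave, so the interval is some kind of eleventh.
Eb2 to Ab3 is 17 semitones, matching the perfect eleventh exactly, so the quality is perfect.
(Equivalently, a compound perfect fourth: a perfect fourth plus an octave.)

perfect 11th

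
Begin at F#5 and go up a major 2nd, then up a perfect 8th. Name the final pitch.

Up a major second from F#5: G#5 (2 semitones up).
Up a perfect octave from G#5: G#6 (12 semitones up).

G#6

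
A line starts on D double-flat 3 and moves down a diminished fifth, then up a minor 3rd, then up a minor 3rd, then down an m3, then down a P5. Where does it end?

Dbb3 down a diminished fifth → Gb2 (6 semitones).
A minor third up from Gb2 is Bbb2.
Bbb2 up a minor third → Dbb3 (3 semitones).
A minor third down from Dbb3 is Bbb2.
Down a perfect fifth from Bbb2: Ebb2 (7 semitones down).

E double-flat 2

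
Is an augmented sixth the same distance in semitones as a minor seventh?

An augmented sixth = 10 semitones = a minor seventh; enharmonically equal.

Yes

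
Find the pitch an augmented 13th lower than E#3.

The thirteenth's letter: E down six letter names plus an octave → G.
An augmented thirteenth spans 22 semitones, so from E#3 the target pitch is G1.

G1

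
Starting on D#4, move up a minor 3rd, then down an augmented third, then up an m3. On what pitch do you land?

D#4 up a minor third → F#4 (3 semitones).
An augmented third down from F#4 is Db4.
Db4 up a minor third → Fb4 (3 semitones).

Fb4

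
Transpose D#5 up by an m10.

Counting three letter names plus an octave up from D lands on F.
A minor tenth spans 15 semitones, so from D#5 the target pitch is F#6.

F#6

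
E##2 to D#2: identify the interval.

augmented 2nd

Descending from E##2 to D#2 is the same interval as ascending D#2 to E##2.
D to E spans two letter names (D-E) — that makes it a second of some quality.
The major second is 2 semitones; here we have 3, one semitone wider: augmented.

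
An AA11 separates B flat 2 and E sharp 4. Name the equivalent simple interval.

Subtracting seven from the interval number removes an octave: 11 − 7 = 4.
Quality carries through unchanged, so the simple form is a doubly augmented fourth.

AA4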